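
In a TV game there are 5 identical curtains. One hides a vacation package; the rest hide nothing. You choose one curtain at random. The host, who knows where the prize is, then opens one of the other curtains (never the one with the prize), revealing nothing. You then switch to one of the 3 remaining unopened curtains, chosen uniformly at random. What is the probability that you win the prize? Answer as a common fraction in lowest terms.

4/15

Your original curtain holds the prize with probability 1/5, so the other 4 collectively hold it with probability 4/5.
The host can always find an empty curtain to open, so this doesn't change that 4/5; it is now spread over the 3 remaining unopened curtains.
P(win by switching) = (4/5) · (1/3) = 4/15.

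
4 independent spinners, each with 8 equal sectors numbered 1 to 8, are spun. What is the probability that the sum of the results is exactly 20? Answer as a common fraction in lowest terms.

There are 8^4 = 4096 equally likely outcomes.
The number of ordered 4-tuples from {1,…,8} summing to 20 is 315.
P(sum = 20) = 315/4096.

315/4096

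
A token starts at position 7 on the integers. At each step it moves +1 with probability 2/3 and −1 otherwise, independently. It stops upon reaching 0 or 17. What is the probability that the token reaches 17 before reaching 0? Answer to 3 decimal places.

0.992

Let r = q/p = (1/3)/(2/3) = 1/2. The recurrence P(i) = p·P(i+1) + q·P(i−1) with P(0)=0, P(17)=1 gives P(i) = (1 − r^i)/(1 − r^17).
P(7) = (1 − (1/2)^7) / (1 − (1/2)^17) = 130048/131071 ≈ 0.992.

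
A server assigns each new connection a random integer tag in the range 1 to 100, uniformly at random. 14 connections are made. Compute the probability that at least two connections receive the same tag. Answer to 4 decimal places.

It's easier to compute the probability that all 14 are distinct.
P(all distinct) = 100/100 · 99/100 · ··· · 87/100 ≈ 0.3852.
So the probability of at least one match is 1 − 0.3852 = 0.6148.

0.6148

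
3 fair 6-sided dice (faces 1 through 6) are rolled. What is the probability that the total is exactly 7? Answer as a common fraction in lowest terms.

5/72

There are 6^3 = 216 equally likely outcomes.
The number of ordered 3-tuples from {1,…,6} summing to 7 is 15.
P(sum = 7) = 15/216 = 5/72.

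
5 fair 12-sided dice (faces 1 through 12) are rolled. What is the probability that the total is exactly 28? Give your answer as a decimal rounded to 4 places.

There are 12^5 = 248832 equally likely outcomes.
The number of ordered 5-tuples from {1,…,12} summing to 28 is 10725.
P(sum = 28) = 10725/248832 = 3575/82944 ≈ 0.0431.

0.0431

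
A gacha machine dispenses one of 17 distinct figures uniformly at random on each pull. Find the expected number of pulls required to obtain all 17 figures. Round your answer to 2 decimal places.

After i distinct types are collected, each trial gives a new one with probability (17−i)/17, so the expected wait for the next new type is 17/(17−i).
E = 17/17 + 17/16 + 17/15 + 17/14 + 17/13 + 17/12 + 17/11 + 17/10 + 17/9 + 17/8 + 17/7 + 17/6 + 17/5 + 17/4 + 17/3 + 17/2 + 17/1 = 42142223/720720 ≈ 58.47.

58.47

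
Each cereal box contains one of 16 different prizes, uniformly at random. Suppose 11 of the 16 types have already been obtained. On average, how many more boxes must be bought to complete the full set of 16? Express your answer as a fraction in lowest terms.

548/15

Starting from 11 distinct types, each trial gives a new one with probability (16−i)/16 when i types are held, so the wait for the next new type is 16/(16−i).
E = 16/5 + 16/4 + 16/3 + 16/2 + 16/1 = 548/15.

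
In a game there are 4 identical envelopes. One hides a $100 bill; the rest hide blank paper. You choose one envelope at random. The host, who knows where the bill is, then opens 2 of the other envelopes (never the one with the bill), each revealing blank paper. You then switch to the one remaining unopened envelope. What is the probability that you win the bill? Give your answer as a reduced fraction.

Your original envelope holds the bill with probability 1/4, so the other 3 collectively hold it with probability 3/4.
The host can always find 2 empty envelopes to open, so the reveals don't change that 3/4; it is now spread over the 1 remaining unopened envelope.
P(win by switching) = (3/4) · (1/1) = 3/4.

3/4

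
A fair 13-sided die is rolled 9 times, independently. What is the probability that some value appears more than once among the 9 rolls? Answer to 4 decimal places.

0.9755

P(all 9 different) = 13/13 · 12/13 · ··· · 5/13 ≈ 0.0245.
P(at least two equal) = 1 − 0.0245 = 0.9755.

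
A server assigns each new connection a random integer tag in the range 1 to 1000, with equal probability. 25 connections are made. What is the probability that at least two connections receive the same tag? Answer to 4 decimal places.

0.2610

It's easier to compute the probability that all 25 are distinct.
P(all distinct) = 1000/1000 · 999/1000 · ··· · 976/1000 ≈ 0.7390.
So the probability of at least one match is 1 − 0.7390 = 0.2610.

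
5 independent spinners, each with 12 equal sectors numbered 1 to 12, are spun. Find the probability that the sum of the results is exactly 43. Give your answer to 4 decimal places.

0.0215

There are 12^5 = 248832 equally likely outcomes.
The number of ordered 5-tuples from {1,…,12} summing to 43 is 5355.
P(sum = 43) = 5355/248832 = 595/27648 ≈ 0.0215.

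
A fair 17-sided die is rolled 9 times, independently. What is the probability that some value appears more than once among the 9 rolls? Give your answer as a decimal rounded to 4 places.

0.9256

P(all 9 different) = 17/17 · 16/17 · ··· · 9/17 ≈ 0.0744.
P(at least two equal) = 1 − 0.0744 = 0.9256.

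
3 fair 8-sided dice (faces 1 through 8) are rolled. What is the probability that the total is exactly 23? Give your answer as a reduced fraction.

3/512

There are 8^3 = 512 equally likely outcomes.
The number of ordered 3-tuples from {1,…,8} summing to 23 is 3.
P(sum = 23) = 3/512.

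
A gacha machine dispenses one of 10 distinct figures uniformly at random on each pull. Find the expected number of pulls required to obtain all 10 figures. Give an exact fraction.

7381/252

After i distinct types are collected, each trial gives a new one with probability (10−i)/10, so the expected wait for the next new type is 10/(10−i).
E = 10/10 + 10/9 + 10/8 + 10/7 + 10/6 + 10/5 + 10/4 + 10/3 + 10/2 + 10/1 = 7381/252.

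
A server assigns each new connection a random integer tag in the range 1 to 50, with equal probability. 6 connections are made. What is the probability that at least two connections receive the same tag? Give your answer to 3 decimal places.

It's easier to compute the probability that all 6 are distinct.
P(all distinct) = 50/50 · 49/50 · ··· · 45/50 ≈ 0.732.
So the probability of at least one match is 1 − 0.732 = 0.268.

0.268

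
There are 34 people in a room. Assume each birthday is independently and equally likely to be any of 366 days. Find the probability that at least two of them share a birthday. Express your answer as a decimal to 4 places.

It's easier to compute the probability that all 34 are distinct.
P(all distinct) = 366/366 · 365/366 · ··· · 333/366 ≈ 0.2056.
So the probability of at least one match is 1 − 0.2056 = 0.7944.

0.7944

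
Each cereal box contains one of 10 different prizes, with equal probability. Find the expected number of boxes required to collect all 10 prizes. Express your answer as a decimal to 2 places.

After i distinct types are collected, each trial gives a new one with probability (10−i)/10, so the expected wait for the next new type is 10/(10−i).
E = 10/10 + 10/9 + 10/8 + 10/7 + 10/6 + 10/5 + 10/4 + 10/3 + 10/2 + 10/1 = 7381/252 ≈ 29.29.

29.29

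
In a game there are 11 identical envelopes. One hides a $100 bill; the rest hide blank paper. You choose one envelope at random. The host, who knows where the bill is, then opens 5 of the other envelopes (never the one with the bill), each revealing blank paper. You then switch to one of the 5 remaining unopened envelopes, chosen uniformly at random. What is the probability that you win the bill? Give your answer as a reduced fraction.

2/11

Your original envelope holds the bill with probability 1/11, so the other 10 collectively hold it with probability 10/11.
The host can always find 5 empty envelopes to open, so the reveals don't change that 10/11; it is now spread over the 5 remaining unopened envelopes.
P(win by switching) = (10/11) · (1/5) = 2/11.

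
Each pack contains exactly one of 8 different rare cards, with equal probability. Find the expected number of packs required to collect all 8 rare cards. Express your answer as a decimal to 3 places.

21.743

After i distinct types are collected, each trial gives a new one with probability (8−i)/8, so the expected wait for the next new type is 8/(8−i).
E = 8/8 + 8/7 + 8/6 + 8/5 + 8/4 + 8/3 + 8/2 + 8/1 = 761/35 ≈ 21.743.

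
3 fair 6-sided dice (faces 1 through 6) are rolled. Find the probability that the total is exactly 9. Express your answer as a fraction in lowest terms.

There are 6^3 = 216 equally likely outcomes.
The number of ordered 3-tuples from {1,…,6} summing to 9 is 25.
P(sum = 9) = 25/216.

25/216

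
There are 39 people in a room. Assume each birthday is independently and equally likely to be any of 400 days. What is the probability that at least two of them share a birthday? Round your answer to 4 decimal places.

0.8527

It's easier to compute the probability that all 39 are distinct.
P(all distinct) = 400/400 · 399/400 · ··· · 362/400 ≈ 0.1473.
So the probability of at least one match is 1 − 0.1473 = 0.8527.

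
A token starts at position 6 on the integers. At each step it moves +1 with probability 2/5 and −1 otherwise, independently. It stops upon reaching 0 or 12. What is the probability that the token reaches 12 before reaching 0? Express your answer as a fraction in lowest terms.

Let r = q/p = (3/5)/(2/5) = 3/2. The recurrence P(i) = p·P(i+1) + q·P(i−1) with P(0)=0, P(12)=1 gives P(i) = (1 − r^i)/(1 − r^12).
P(6) = (1 − (3/2)^6) / (1 − (3/2)^12) = 64/793.

64/793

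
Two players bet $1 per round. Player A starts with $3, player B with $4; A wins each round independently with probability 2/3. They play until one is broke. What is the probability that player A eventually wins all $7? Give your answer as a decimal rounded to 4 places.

0.8819

Let r = q/p = (1/3)/(2/3) = 1/2. The recurrence P(i) = p·P(i+1) + q·P(i−1) with P(0)=0, P(7)=1 gives P(i) = (1 − r^i)/(1 − r^7).
P(3) = (1 − (1/2)^3) / (1 − (1/2)^7) = 112/127 ≈ 0.8819.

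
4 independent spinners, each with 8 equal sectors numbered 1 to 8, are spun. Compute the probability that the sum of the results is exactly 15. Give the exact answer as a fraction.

71/1024

There are 8^4 = 4096 equally likely outcomes.
The number of ordered 4-tuples from {1,…,8} summing to 15 is 284.
P(sum = 15) = 284/4096 = 71/1024.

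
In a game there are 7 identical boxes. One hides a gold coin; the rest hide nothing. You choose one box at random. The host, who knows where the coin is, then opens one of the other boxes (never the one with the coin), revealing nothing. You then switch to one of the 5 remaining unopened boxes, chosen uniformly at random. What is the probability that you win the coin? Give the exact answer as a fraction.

6/35

Your original box holds the coin with probability 1/7, so the other 6 collectively hold it with probability 6/7.
The host can always find an empty box to open, so this doesn't change that 6/7; it is now spread over the 5 remaining unopened boxes.
P(win by switching) = (6/7) · (1/5) = 6/35.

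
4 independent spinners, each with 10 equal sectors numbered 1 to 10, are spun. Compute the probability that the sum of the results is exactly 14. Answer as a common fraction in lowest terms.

141/5000

There are 10^4 = 10000 equally likely outcomes.
The number of ordered 4-tuples from {1,…,10} summing to 14 is 282.
P(sum = 14) = 282/10000 = 141/5000.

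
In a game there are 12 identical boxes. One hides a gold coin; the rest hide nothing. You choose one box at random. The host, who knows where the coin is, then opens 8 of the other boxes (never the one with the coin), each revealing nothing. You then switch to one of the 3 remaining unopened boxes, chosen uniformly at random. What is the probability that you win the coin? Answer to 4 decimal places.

Your original box holds the coin with probability 1/12, so the other 11 collectively hold it with probability 11/12.
The host can always find 8 empty boxes to open, so the reveals don't change that 11/12; it is now spread over the 3 remaining unopened boxes.
P(win by switching) = (11/12) · (1/3) = 11/36 ≈ 0.3056.

0.3056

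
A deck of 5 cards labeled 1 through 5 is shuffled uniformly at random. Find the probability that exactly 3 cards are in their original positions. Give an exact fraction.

Choose which 3 of the 5 are fixed: C(5,3) = 10 ways.
The remaining 2 must have no fixed point: D(2) = 1.
P = 10·1/120 = 1/12.

1/12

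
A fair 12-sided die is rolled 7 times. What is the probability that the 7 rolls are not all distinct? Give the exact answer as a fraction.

P(all 7 different) = 12/12 · 11/12 · ··· · 6/12 = 385/3456.
P(at least two equal) = 1 − 385/3456 = 3071/3456.

3071/3456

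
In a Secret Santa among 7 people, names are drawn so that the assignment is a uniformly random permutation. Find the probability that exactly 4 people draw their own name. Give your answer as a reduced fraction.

1/72

Choose which 4 of the 7 are fixed: C(7,4) = 35 ways.
The remaining 3 must have no fixed point: D(3) = 2.
P = 35·2/5040 = 1/72.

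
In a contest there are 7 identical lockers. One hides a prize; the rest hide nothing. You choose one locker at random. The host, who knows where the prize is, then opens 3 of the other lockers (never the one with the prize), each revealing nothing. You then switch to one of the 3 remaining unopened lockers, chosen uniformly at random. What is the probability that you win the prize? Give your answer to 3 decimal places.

Your original locker holds the prize with probability 1/7, so the other 6 collectively hold it with probability 6/7.
The host can always find 3 empty lockers to open, so the reveals don't change that 6/7; it is now spread over the 3 remaining unopened lockers.
P(win by switching) = (6/7) · (1/3) = 2/7 ≈ 0.286.

0.286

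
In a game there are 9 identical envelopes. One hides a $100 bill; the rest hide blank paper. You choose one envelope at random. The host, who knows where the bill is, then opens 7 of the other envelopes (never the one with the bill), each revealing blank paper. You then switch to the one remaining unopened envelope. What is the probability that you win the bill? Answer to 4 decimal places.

0.8889

Your original envelope holds the bill with probability 1/9, so the other 8 collectively hold it with probability 8/9.
The host can always find 7 empty envelopes to open, so the reveals don't change that 8/9; it is now spread over the 1 remaining unopened envelope.
P(win by switching) = (8/9) · (1/1) = 8/9 ≈ 0.8889.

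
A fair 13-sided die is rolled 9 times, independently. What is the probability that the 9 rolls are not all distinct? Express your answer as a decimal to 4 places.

0.9755

P(all 9 different) = 13/13 · 12/13 · ··· · 5/13 ≈ 0.0245.
P(at least two equal) = 1 − 0.0245 = 0.9755.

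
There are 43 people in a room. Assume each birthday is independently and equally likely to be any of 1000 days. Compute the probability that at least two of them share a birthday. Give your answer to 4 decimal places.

It's easier to compute the probability that all 43 are distinct.
P(all distinct) = 1000/1000 · 999/1000 · ··· · 958/1000 ≈ 0.4001.
So the probability of at least one match is 1 − 0.4001 = 0.5999.

0.5999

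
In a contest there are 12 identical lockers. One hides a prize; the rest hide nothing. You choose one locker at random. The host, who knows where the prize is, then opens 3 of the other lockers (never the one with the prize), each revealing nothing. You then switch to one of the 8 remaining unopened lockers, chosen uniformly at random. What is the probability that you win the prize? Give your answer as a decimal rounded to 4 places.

0.1146

Your original locker holds the prize with probability 1/12, so the other 11 collectively hold it with probability 11/12.
The host can always find 3 empty lockers to open, so the reveals don't change that 11/12; it is now spread over the 8 remaining unopened lockers.
P(win by switching) = (11/12) · (1/8) = 11/96 ≈ 0.1146.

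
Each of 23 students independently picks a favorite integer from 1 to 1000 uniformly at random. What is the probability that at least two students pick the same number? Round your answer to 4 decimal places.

It's easier to compute the probability that all 23 are distinct.
P(all distinct) = 1000/1000 · 999/1000 · ··· · 978/1000 ≈ 0.7750.
So the probability of at least one match is 1 − 0.7750 = 0.2250.

0.2250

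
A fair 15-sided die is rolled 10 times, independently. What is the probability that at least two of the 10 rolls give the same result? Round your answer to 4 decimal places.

0.9811

P(all 10 different) = 15/15 · 14/15 · ··· · 6/15 ≈ 0.0189.
P(at least two equal) = 1 − 0.0189 = 0.9811.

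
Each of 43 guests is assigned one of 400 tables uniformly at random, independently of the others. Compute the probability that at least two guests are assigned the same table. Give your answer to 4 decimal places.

0.9039

It's easier to compute the probability that all 43 are distinct.
P(all distinct) = 400/400 · 399/400 · ··· · 358/400 ≈ 0.0961.
So the probability of at least one match is 1 − 0.0961 = 0.9039.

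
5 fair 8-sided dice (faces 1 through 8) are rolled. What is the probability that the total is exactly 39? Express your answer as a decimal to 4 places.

0.0002

There are 8^5 = 32768 equally likely outcomes.
The number of ordered 5-tuples from {1,…,8} summing to 39 is 5.
P(sum = 39) = 5/32768 ≈ 0.0002.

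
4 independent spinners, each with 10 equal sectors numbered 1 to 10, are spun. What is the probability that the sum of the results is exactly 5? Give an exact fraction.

There are 10^4 = 10000 equally likely outcomes.
The number of ordered 4-tuples from {1,…,10} summing to 5 is 4.
P(sum = 5) = 4/10000 = 1/2500.

1/2500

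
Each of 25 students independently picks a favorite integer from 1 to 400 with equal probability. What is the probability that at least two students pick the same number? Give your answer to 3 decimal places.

0.535

It's easier to compute the probability that all 25 are distinct.
P(all distinct) = 400/400 · 399/400 · ··· · 376/400 ≈ 0.465.
So the probability of at least one match is 1 − 0.465 = 0.535.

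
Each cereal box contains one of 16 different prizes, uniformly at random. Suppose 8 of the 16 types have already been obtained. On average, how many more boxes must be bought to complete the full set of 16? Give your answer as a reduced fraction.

Starting from 8 distinct types, each trial gives a new one with probability (16−i)/16 when i types are held, so the wait for the next new type is 16/(16−i).
E = 16/8 + 16/7 + 16/6 + 16/5 + 16/4 + 16/3 + 16/2 + 16/1 = 1522/35.

1522/35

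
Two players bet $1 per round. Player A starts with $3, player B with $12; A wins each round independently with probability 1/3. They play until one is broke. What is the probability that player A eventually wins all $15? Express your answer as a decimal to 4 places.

0.0002

Let r = q/p = (2/3)/(1/3) = 2. The recurrence P(i) = p·P(i+1) + q·P(i−1) with P(0)=0, P(15)=1 gives P(i) = (1 − r^i)/(1 − r^15).
P(3) = (1 − (2)^3) / (1 − (2)^15) = 1/4681 ≈ 0.0002.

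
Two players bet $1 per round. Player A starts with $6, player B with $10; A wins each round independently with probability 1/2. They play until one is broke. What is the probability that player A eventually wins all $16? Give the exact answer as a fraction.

With a fair step, P(i) = ½P(i−1) + ½P(i+1) with P(0)=0, P(16)=1 has the linear solution P(i) = i/16.
P(6) = 6/16 = 3/8.

3/8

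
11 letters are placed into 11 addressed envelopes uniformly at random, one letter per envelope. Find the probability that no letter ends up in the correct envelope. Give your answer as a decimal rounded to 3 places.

0.368

This is the derangement probability: permutations of 11 with no fixed point.
D(11) = 11! · (1 − 1/1! + 1/2! − ··· + (−1)^11/11!) = 14684570.
P = 14684570/39916800 = 1468457/3991680 ≈ 0.368.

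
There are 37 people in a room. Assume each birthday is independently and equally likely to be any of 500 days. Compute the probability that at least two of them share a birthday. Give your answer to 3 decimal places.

0.745

It's easier to compute the probability that all 37 are distinct.
P(all distinct) = 500/500 · 499/500 · ··· · 464/500 ≈ 0.255.
So the probability of at least one match is 1 − 0.255 = 0.745.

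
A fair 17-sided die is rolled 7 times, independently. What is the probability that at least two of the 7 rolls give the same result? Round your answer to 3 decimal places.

P(all 7 different) = 17/17 · 16/17 · ··· · 11/17 ≈ 0.239.
P(at least two equal) = 1 − 0.239 = 0.761.

0.761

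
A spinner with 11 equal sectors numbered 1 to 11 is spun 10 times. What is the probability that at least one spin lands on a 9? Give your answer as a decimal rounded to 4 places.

0.6145

P(no spin lands on a 9) = (10/11)^10 ≈ 0.3855.
P(at least one) = 1 − 0.3855 = 0.6145.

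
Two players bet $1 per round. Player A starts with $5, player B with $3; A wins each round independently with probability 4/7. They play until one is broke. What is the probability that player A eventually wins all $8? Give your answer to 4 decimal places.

0.8475

Let r = q/p = (3/7)/(4/7) = 3/4. The recurrence P(i) = p·P(i+1) + q·P(i−1) with P(0)=0, P(8)=1 gives P(i) = (1 − r^i)/(1 − r^8).
P(5) = (1 − (3/4)^5) / (1 − (3/4)^8) = 49984/58975 ≈ 0.8475.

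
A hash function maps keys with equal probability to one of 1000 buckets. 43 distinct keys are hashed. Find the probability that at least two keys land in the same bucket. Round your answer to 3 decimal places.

0.600

It's easier to compute the probability that all 43 are distinct.
P(all distinct) = 1000/1000 · 999/1000 · ··· · 958/1000 ≈ 0.400.
So the probability of at least one match is 1 − 0.400 = 0.600.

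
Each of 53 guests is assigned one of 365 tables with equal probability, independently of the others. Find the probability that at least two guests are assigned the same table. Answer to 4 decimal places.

0.9811

It's easier to compute the probability that all 53 are distinct.
P(all distinct) = 365/365 · 364/365 · ··· · 313/365 ≈ 0.0189.
So the probability of at least one match is 1 − 0.0189 = 0.9811.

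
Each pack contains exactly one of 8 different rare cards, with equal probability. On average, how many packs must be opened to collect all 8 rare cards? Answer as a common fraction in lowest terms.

761/35

After i distinct types are collected, each trial gives a new one with probability (8−i)/8, so the expected wait for the next new type is 8/(8−i).
E = 8/8 + 8/7 + 8/6 + 8/5 + 8/4 + 8/3 + 8/2 + 8/1 = 761/35.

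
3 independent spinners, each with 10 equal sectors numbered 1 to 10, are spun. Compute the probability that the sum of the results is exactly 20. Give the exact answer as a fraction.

There are 10^3 = 1000 equally likely outcomes.
The number of ordered 3-tuples from {1,…,10} summing to 20 is 63.
P(sum = 20) = 63/1000.

63/1000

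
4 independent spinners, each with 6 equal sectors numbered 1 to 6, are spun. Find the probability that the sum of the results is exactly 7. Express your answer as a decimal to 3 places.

0.015

There are 6^4 = 1296 equally likely outcomes.
The number of ordered 4-tuples from {1,…,6} summing to 7 is 20.
P(sum = 7) = 20/1296 = 5/324 ≈ 0.015.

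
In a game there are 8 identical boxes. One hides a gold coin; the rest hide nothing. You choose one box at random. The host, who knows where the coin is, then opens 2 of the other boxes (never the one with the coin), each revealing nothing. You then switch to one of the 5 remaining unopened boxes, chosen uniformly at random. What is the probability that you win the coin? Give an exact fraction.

Your original box holds the coin with probability 1/8, so the other 7 collectively hold it with probability 7/8.
The host can always find 2 empty boxes to open, so the reveals don't change that 7/8; it is now spread over the 5 remaining unopened boxes.
P(win by switching) = (7/8) · (1/5) = 7/40.

7/40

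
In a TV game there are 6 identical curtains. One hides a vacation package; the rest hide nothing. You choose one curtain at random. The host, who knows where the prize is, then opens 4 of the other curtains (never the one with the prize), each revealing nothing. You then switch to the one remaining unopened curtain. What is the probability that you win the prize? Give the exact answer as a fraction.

5/6

Your original curtain holds the prize with probability 1/6, so the other 5 collectively hold it with probability 5/6.
The host can always find 4 empty curtains to open, so the reveals don't change that 5/6; it is now spread over the 1 remaining unopened curtain.
P(win by switching) = (5/6) · (1/1) = 5/6.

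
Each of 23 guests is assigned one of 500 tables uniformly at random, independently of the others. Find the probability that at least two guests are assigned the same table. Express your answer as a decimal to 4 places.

It's easier to compute the probability that all 23 are distinct.
P(all distinct) = 500/500 · 499/500 · ··· · 478/500 ≈ 0.5982.
So the probability of at least one match is 1 − 0.5982 = 0.4018.

0.4018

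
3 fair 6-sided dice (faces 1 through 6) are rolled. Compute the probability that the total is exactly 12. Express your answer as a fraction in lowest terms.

There are 6^3 = 216 equally likely outcomes.
The number of ordered 3-tuples from {1,…,6} summing to 12 is 25.
P(sum = 12) = 25/216.

25/216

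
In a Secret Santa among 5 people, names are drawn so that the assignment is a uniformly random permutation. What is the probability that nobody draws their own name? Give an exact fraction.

11/30

This is the derangement probability: permutations of 5 with no fixed point.
D(5) = 5! · (1 − 1/1! + 1/2! − ··· + (−1)^5/5!) = 44.
P = 44/120 = 11/30.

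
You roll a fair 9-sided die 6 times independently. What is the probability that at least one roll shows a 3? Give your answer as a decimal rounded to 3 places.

P(no roll shows a 3) = (8/9)^6 ≈ 0.493.
P(at least one) = 1 − 0.493 = 0.507.

0.507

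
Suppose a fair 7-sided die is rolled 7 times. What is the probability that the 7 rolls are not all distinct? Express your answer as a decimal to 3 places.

P(all 7 different) = 7/7 · 6/7 · ··· · 1/7 ≈ 0.006.
P(at least two equal) = 1 − 0.006 = 0.994.

0.994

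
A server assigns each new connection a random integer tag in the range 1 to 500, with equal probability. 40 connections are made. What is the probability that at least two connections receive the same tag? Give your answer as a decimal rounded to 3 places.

It's easier to compute the probability that all 40 are distinct.
P(all distinct) = 500/500 · 499/500 · ··· · 461/500 ≈ 0.201.
So the probability of at least one match is 1 − 0.201 = 0.799.

0.799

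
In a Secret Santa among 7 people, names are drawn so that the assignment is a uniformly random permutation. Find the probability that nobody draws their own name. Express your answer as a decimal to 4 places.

0.3679

This is the derangement probability: permutations of 7 with no fixed point.
D(7) = 7! · (1 − 1/1! + 1/2! − ··· + (−1)^7/7!) = 1854.
P = 1854/5040 = 103/280 ≈ 0.3679.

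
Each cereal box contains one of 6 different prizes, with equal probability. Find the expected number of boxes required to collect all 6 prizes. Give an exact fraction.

After i distinct types are collected, each trial gives a new one with probability (6−i)/6, so the expected wait for the next new type is 6/(6−i).
E = 6/6 + 6/5 + 6/4 + 6/3 + 6/2 + 6/1 = 147/10.

147/10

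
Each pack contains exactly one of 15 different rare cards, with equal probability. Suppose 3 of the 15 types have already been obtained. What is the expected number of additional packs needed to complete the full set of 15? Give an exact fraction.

86021/1848

Starting from 3 distinct types, each trial gives a new one with probability (15−i)/15 when i types are held, so the wait for the next new type is 15/(15−i).
E = 15/12 + 15/11 + 15/10 + 15/9 + 15/8 + 15/7 + 15/6 + 15/5 + 15/4 + 15/3 + 15/2 + 15/1 = 86021/1848.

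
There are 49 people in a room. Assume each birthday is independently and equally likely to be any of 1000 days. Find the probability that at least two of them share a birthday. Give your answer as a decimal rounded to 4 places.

0.6974

It's easier to compute the probability that all 49 are distinct.
P(all distinct) = 1000/1000 · 999/1000 · ··· · 952/1000 ≈ 0.3026.
So the probability of at least one match is 1 − 0.3026 = 0.6974.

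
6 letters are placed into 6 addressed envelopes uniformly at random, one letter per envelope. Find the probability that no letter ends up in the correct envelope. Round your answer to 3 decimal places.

0.368

This is the derangement probability: permutations of 6 with no fixed point.
D(6) = 6! · (1 − 1/1! + 1/2! − ··· + (−1)^6/6!) = 265.
P = 265/720 = 53/144 ≈ 0.368.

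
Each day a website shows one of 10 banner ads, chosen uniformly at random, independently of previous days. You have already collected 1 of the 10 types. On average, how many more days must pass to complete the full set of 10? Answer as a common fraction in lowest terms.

7129/252

Starting from 1 distinct type, each trial gives a new one with probability (10−i)/10 when i types are held, so the wait for the next new type is 10/(10−i).
E = 10/9 + 10/8 + 10/7 + 10/6 + 10/5 + 10/4 + 10/3 + 10/2 + 10/1 = 7129/252.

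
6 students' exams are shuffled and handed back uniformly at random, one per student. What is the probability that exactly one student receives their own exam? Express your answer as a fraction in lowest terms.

Choose which one is fixed: C(6,1) = 6 ways.
The remaining 5 must have no fixed point: D(5) = 44.
P = 6·44/720 = 11/30.

11/30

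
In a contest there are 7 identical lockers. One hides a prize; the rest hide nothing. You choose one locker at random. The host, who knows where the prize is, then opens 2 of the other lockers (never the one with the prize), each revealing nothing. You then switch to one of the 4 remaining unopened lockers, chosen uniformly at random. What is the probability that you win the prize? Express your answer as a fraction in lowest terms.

3/14

Your original locker holds the prize with probability 1/7, so the other 6 collectively hold it with probability 6/7.
The host can always find 2 empty lockers to open, so the reveals don't change that 6/7; it is now spread over the 4 remaining unopened lockers.
P(win by switching) = (6/7) · (1/4) = 3/14.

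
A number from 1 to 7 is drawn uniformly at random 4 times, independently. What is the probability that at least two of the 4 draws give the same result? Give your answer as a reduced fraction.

223/343

P(all 4 different) = 7/7 · 6/7 · ··· · 4/7 = 120/343.
P(at least two equal) = 1 − 120/343 = 223/343.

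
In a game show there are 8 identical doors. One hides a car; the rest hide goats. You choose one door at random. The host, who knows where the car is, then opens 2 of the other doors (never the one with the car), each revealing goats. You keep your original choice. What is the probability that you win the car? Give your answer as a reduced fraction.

The host can always open 2 empty doors regardless of your choice, so the reveals give no information about your original door.
P(win by staying) = 1/8.

1/8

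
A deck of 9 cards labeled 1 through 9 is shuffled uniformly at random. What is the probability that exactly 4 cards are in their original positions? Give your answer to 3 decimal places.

Choose which 4 of the 9 are fixed: C(9,4) = 126 ways.
The remaining 5 must have no fixed point: D(5) = 44.
P = 126·44/362880 = 11/720 ≈ 0.015.

0.015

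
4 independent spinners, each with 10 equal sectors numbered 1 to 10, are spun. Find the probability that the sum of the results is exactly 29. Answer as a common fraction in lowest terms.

87/2500

There are 10^4 = 10000 equally likely outcomes.
The number of ordered 4-tuples from {1,…,10} summing to 29 is 348.
P(sum = 29) = 348/10000 = 87/2500.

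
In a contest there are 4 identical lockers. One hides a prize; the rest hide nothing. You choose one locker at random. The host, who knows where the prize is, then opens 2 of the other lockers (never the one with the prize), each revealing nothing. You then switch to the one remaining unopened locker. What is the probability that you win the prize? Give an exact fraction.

Your original locker holds the prize with probability 1/4, so the other 3 collectively hold it with probability 3/4.
The host can always find 2 empty lockers to open, so the reveals don't change that 3/4; it is now spread over the 1 remaining unopened locker.
P(win by switching) = (3/4) · (1/1) = 3/4.

3/4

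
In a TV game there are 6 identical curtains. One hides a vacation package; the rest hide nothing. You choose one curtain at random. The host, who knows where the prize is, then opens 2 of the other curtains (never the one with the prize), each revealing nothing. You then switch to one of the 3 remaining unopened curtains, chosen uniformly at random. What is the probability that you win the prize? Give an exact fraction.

5/18

Your original curtain holds the prize with probability 1/6, so the other 5 collectively hold it with probability 5/6.
The host can always find 2 empty curtains to open, so the reveals don't change that 5/6; it is now spread over the 3 remaining unopened curtains.
P(win by switching) = (5/6) · (1/3) = 5/18.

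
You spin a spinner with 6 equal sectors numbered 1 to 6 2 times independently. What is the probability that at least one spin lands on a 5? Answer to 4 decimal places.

0.3056

P(no spin lands on a 5) = (5/6)^2 ≈ 0.6944.
P(at least one) = 1 − 0.6944 = 0.3056.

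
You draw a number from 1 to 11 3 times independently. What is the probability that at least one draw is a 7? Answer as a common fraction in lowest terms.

331/1331

P(no draw is a 7) = (10/11)^3 = 1000/1331.
P(at least one) = 1 − 1000/1331 = 331/1331.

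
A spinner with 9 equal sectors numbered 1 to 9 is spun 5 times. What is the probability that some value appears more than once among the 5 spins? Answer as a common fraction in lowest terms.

P(all 5 different) = 9/9 · 8/9 · ··· · 5/9 = 560/2187.
P(at least two equal) = 1 − 560/2187 = 1627/2187.

1627/2187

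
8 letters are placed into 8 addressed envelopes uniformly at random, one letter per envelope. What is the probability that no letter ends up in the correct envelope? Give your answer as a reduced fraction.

2119/5760

This is the derangement probability: permutations of 8 with no fixed point.
D(8) = 8! · (1 − 1/1! + 1/2! − ··· + (−1)^8/8!) = 14833.
P = 14833/40320 = 2119/5760.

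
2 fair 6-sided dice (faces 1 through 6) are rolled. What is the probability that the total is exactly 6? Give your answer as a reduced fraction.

There are 6^2 = 36 equally likely outcomes.
The number of ordered 2-tuples from {1,…,6} summing to 6 is 5.
P(sum = 6) = 5/36.

5/36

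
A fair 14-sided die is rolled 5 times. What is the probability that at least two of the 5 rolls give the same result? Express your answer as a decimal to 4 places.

0.5533

P(all 5 different) = 14/14 · 13/14 · ··· · 10/14 ≈ 0.4467.
P(at least two equal) = 1 − 0.4467 = 0.5533.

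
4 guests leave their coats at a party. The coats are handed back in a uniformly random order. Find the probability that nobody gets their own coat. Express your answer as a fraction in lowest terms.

This is the derangement probability: permutations of 4 with no fixed point.
D(4) = 4! · (1 − 1/1! + 1/2! − ··· + (−1)^4/4!) = 9.
P = 9/24 = 3/8.

3/8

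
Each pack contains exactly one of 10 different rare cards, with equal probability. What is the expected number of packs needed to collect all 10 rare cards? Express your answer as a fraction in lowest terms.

After i distinct types are collected, each trial gives a new one with probability (10−i)/10, so the expected wait for the next new type is 10/(10−i).
E = 10/10 + 10/9 + 10/8 + 10/7 + 10/6 + 10/5 + 10/4 + 10/3 + 10/2 + 10/1 = 7381/252.

7381/252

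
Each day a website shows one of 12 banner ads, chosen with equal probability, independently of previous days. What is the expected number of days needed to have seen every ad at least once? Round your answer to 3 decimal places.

37.239

After i distinct types are collected, each trial gives a new one with probability (12−i)/12, so the expected wait for the next new type is 12/(12−i).
E = 12/12 + 12/11 + 12/10 + 12/9 + 12/8 + 12/7 + 12/6 + 12/5 + 12/4 + 12/3 + 12/2 + 12/1 = 86021/2310 ≈ 37.239.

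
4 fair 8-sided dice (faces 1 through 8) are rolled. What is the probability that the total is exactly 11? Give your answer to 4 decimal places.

0.0293

There are 8^4 = 4096 equally likely outcomes.
The number of ordered 4-tuples from {1,…,8} summing to 11 is 120.
P(sum = 11) = 120/4096 = 15/512 ≈ 0.0293.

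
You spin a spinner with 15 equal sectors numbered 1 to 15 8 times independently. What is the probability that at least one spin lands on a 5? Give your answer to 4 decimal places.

P(no spin lands on a 5) = (14/15)^8 ≈ 0.5758.
P(at least one) = 1 − 0.5758 = 0.4242.

0.4242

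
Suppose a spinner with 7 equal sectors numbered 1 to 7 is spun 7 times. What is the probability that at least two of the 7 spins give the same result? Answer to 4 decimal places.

P(all 7 different) = 7/7 · 6/7 · ··· · 1/7 ≈ 0.0061.
P(at least two equal) = 1 − 0.0061 = 0.9939.

0.9939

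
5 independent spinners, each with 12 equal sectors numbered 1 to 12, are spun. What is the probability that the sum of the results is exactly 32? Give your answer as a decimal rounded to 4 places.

There are 12^5 = 248832 equally likely outcomes.
The number of ordered 5-tuples from {1,…,12} summing to 32 is 12435.
P(sum = 32) = 12435/248832 = 4145/82944 ≈ 0.0500.

0.0500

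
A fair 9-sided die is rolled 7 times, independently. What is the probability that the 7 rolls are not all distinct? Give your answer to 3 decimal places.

P(all 7 different) = 9/9 · 8/9 · ··· · 3/9 ≈ 0.038.
P(at least two equal) = 1 − 0.038 = 0.962.

0.962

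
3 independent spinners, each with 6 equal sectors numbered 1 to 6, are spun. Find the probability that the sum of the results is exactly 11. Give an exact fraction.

1/8

There are 6^3 = 216 equally likely outcomes.
The number of ordered 3-tuples from {1,…,6} summing to 11 is 27.
P(sum = 11) = 27/216 = 1/8.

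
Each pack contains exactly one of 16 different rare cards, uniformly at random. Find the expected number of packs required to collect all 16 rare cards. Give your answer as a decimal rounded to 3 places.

After i distinct types are collected, each trial gives a new one with probability (16−i)/16, so the expected wait for the next new type is 16/(16−i).
E = 16/16 + 16/15 + 16/14 + 16/13 + 16/12 + 16/11 + 16/10 + 16/9 + 16/8 + 16/7 + 16/6 + 16/5 + 16/4 + 16/3 + 16/2 + 16/1 = 2436559/45045 ≈ 54.092.

54.092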